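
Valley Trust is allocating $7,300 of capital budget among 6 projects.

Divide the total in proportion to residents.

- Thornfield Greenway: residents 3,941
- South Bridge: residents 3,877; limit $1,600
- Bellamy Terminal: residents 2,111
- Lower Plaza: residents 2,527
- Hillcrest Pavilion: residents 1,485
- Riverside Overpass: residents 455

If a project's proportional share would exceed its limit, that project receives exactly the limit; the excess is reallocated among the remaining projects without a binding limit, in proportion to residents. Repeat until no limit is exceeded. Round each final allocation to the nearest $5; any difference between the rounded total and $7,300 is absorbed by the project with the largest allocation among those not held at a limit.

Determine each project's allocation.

Sum of residents: 14,396.
Proportional shares (ignoring caps): Thornfield Greenway 1,998.42; South Bridge 1,965.97; Bellamy Terminal 1,070.46; Lower Plaza 1,281.40; Hillcrest Pavilion 753.02; Riverside Overpass 230.72.
Held at cap: South Bridge ($1,600); balance $5,700 reallocated over remaining residents 10,519.
Remaining shares: Thornfield Greenway 2,135.54 → $2,135; Bellamy Terminal 1,143.90 → $1,145; Lower Plaza 1,369.32 → $1,370; Hillcrest Pavilion 804.69 → $805; Riverside Overpass 246.55 → $245.

Thornfield Greenway: $2,135; South Bridge: $1,600; Bellamy Terminal: $1,145; Lower Plaza: $1,370; Hillcrest Pavilion: $805; Riverside Overpass: $245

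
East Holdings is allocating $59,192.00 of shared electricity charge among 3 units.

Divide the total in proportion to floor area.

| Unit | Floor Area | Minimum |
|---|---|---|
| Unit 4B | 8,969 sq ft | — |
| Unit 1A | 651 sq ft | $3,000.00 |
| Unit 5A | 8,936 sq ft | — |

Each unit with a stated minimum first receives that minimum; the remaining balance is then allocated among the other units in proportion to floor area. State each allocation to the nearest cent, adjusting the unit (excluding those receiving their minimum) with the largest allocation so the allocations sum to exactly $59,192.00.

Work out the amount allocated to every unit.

Minimums first: Unit 1A $3,000.00. Balance $56,192.00.
Balance split over remaining floor area 17,905: Unit 4B 28,147.7826 → $28,147.78; Unit 5A 28,044.2174 → $28,044.22.

Unit 4B: $28,147.78; Unit 1A: $3,000.00; Unit 5A: $28,044.22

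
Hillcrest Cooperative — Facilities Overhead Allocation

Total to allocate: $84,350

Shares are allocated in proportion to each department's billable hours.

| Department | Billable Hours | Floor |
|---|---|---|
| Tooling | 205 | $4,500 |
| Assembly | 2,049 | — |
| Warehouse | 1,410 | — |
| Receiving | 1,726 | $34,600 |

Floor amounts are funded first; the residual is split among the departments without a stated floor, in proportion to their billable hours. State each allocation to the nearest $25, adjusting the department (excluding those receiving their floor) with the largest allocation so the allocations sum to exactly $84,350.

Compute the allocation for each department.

Tooling: $4,500 · Assembly: $26,800 · Warehouse: $18,450 · Receiving: $34,600

Minimums first: Tooling $4,500; Receiving $34,600. Remaining pool $45,250.
Remaining pool split over remaining billable hours 3,459: Assembly 26,804.64 → $26,800; Warehouse 18,445.36 → $18,450.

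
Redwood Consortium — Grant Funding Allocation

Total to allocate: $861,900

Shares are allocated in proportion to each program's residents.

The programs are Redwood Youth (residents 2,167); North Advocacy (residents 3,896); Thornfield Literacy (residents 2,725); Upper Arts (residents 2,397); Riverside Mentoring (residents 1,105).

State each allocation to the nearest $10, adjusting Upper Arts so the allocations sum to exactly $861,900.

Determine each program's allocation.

Redwood Youth: $151,970; North Advocacy: $273,230; Thornfield Literacy: $191,100; Upper Arts: $168,110; Riverside Mentoring: $77,490

Residents total: 12,290.
Proportional shares: Redwood Youth 2,167/12,290 × $861,900 = 151,972.12; North Advocacy 3,896/12,290 × $861,900 = 273,227.21; Thornfield Literacy 2,725/12,290 × $861,900 = 191,104.76; Upper Arts 2,397/12,290 × $861,900 = 168,102.06; Riverside Mentoring 1,105/12,290 × $861,900 = 77,493.86.
At nearest $10: Redwood Youth $151,970; North Advocacy $273,230; Thornfield Literacy $191,100; Upper Arts $168,100; Riverside Mentoring $77,490. Sum = $861,890.
Difference $861,900 − $861,890 = +$10 applied to Upper Arts: Upper Arts becomes $168,110.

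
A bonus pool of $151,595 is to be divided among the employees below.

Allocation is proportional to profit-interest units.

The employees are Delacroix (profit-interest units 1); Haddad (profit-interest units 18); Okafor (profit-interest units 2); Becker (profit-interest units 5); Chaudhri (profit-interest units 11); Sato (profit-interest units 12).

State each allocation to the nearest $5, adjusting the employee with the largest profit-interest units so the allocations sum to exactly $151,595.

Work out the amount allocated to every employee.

Combined profit-interest units = 49.
Unrounded shares: Delacroix 1/49 × $151,595 = 3,093.78; Haddad 18/49 × $151,595 = 55,687.96; Okafor 2/49 × $151,595 = 6,187.55; Becker 5/49 × $151,595 = 15,468.88; Chaudhri 11/49 × $151,595 = 34,031.53; Sato 12/49 × $151,595 = 37,125.31.
At nearest $5: Delacroix $3,095; Haddad $55,690; Okafor $6,190; Becker $15,470; Chaudhri $34,030; Sato $37,125. Sum = $151,600.
Difference $151,595 − $151,600 = −$5 applied to largest profit-interest units (Haddad): Haddad becomes $55,685.

Delacroix: $3,095; Haddad: $55,685; Okafor: $6,190; Becker: $15,470; Chaudhri: $34,030; Sato: $37,125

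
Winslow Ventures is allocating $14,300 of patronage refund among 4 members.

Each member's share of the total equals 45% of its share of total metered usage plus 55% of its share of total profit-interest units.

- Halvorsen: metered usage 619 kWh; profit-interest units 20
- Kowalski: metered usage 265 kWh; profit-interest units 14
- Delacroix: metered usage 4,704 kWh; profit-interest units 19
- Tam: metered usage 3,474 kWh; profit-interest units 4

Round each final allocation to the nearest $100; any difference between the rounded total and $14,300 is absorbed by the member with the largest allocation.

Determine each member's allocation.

Metered usage total 9,062; profit-interest units total 57.
Combined weights (45% metered usage + 55% profit-interest units): Halvorsen 0.2237; Kowalski 0.1482; Delacroix 0.4169; Tam 0.2111.
Unrounded shares: Halvorsen 3,199.21; Kowalski 2,119.93; Delacroix 5,962.02; Tam 3,018.85.
Rounded to nearest $100: Halvorsen $3,200; Kowalski $2,100; Delacroix $6,000; Tam $3,000. Sum = $14,300.
Rounded total matches; no reconciliation needed.

Halvorsen: $3,200 | Kowalski: $2,100 | Delacroix: $6,000 | Tam: $3,000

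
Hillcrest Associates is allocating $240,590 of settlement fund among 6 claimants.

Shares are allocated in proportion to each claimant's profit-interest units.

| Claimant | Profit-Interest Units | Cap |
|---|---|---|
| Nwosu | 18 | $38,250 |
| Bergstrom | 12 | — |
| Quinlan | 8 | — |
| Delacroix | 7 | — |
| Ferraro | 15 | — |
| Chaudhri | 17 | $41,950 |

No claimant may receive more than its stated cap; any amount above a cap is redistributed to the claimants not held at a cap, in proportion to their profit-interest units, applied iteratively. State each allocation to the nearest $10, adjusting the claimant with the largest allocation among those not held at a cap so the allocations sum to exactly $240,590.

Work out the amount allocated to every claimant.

Profit-interest units total: 77.
Proportional shares (ignoring caps): Nwosu 56,241.82; Bergstrom 37,494.55; Quinlan 24,996.36; Delacroix 21,871.82; Ferraro 46,868.18; Chaudhri 53,117.27.
Cap binds for Nwosu ($38,250), Chaudhri ($41,950); residual $160,390 reallocated over remaining profit-interest units 42.
Remaining shares: Bergstrom 45,825.71 → $45,830; Quinlan 30,550.48 → $30,550; Delacroix 26,731.67 → $26,730; Ferraro 57,282.14 → $57,280.

Nwosu: $38,250 · Bergstrom: $45,830 · Quinlan: $30,550 · Delacroix: $26,730 · Ferraro: $57,280 · Chaudhri: $41,950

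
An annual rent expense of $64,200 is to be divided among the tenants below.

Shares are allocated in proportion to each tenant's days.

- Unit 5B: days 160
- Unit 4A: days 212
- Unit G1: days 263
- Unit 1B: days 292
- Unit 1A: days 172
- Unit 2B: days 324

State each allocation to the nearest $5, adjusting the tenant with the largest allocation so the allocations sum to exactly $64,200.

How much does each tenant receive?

Unit 5B: $7,220 | Unit 4A: $9,565 | Unit G1: $11,865 | Unit 1B: $13,175 | Unit 1A: $7,760 | Unit 2B: $14,615

Days total: 1,423.
Proportional shares: Unit 5B 160/1,423 × $64,200 = 7,218.55; Unit 4A 212/1,423 × $64,200 = 9,564.58; Unit G1 263/1,423 × $64,200 = 11,865.50; Unit 1B 292/1,423 × $64,200 = 13,173.86; Unit 1A 172/1,423 × $64,200 = 7,759.94; Unit 2B 324/1,423 × $64,200 = 14,617.57.
After rounding ($5): Unit 5B $7,220; Unit 4A $9,565; Unit G1 $11,865; Unit 1B $13,175; Unit 1A $7,760; Unit 2B $14,620. Sum = $64,205.
Difference $64,200 − $64,205 = −$5 applied to largest allocation (Unit 2B): Unit 2B becomes $14,615.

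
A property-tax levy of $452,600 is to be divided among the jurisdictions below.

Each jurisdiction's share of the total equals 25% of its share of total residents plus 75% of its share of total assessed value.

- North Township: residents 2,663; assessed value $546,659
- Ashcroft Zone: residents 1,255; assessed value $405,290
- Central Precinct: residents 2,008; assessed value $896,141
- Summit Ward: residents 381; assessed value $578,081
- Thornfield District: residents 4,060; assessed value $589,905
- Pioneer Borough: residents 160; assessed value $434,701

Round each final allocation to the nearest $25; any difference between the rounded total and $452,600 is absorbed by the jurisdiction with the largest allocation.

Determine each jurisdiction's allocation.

North Township: $82,400 | Ashcroft Zone: $53,350 | Central Precinct: $109,750 | Summit Ward: $60,950 | Thornfield District: $101,675 | Pioneer Borough: $44,475

Totals — residents 10,527, assessed value 3,450,777.
Composite weights (25% residents + 75% assessed value): North Township 0.1821; Ashcroft Zone 0.1179; Central Precinct 0.2425; Summit Ward 0.1347; Thornfield District 0.2246; Pioneer Borough 0.0983.
Pro-rata amounts: North Township 82,397.77; Ashcroft Zone 53,357.46; Central Precinct 109,735.72; Summit Ward 60,960.53; Thornfield District 101,667.57; Pioneer Borough 44,480.94.
At nearest $25: North Township $82,400; Ashcroft Zone $53,350; Central Precinct $109,725; Summit Ward $60,950; Thornfield District $101,675; Pioneer Borough $44,475. Sum = $452,575.
Difference $452,600 − $452,575 = +$25 applied to largest allocation (Central Precinct): Central Precinct becomes $109,750.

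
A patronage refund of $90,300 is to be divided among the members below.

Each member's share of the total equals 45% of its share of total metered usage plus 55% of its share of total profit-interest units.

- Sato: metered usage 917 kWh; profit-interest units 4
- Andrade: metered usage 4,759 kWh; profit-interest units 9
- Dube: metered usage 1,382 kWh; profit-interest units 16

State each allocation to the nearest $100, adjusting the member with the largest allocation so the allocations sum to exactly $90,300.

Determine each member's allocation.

Sato: $12,100 · Andrade: $42,800 · Dube: $35,400

Metered usage total 7,058; profit-interest units total 29.
Blended shares (45% metered usage + 55% profit-interest units): Sato 0.1343; Andrade 0.4741; Dube 0.3916.
Proportional shares: Sato 12,129.79; Andrade 42,812.25; Dube 35,357.96.
After rounding ($100): Sato $12,100; Andrade $42,800; Dube $35,400. Sum = $90,300.
No rounding difference to absorb.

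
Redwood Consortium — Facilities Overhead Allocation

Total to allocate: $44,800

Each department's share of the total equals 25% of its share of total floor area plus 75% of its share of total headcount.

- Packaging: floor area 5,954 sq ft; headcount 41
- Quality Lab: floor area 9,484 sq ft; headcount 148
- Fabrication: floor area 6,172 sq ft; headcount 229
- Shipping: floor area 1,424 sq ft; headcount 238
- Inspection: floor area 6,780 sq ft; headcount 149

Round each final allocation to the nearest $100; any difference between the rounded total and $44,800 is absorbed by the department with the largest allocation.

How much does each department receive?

Packaging: $3,900 | Quality Lab: $9,700 | Fabrication: $11,900 | Shipping: $10,500 | Inspection: $8,800

Totals — floor area 29,814, headcount 805.
Combined weights (25% floor area + 75% headcount): Packaging 0.0881; Quality Lab 0.2174; Fabrication 0.2651; Shipping 0.2337; Inspection 0.1957.
Unrounded shares: Packaging 3,948.00; Quality Lab 9,740.17; Fabrication 11,876.85; Shipping 10,468.86; Inspection 8,766.12.
After rounding ($100): Packaging $3,900; Quality Lab $9,700; Fabrication $11,900; Shipping $10,500; Inspection $8,800. Sum = $44,800.
Rounded total matches; no reconciliation needed.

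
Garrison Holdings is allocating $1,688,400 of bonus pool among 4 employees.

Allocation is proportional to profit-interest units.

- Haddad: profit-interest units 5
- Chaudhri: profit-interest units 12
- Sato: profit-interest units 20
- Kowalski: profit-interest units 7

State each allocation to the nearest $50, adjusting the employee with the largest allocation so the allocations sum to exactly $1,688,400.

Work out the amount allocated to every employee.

Sum of profit-interest units: 44.
Proportional shares: Haddad 5/44 × $1,688,400 = 191,863.64; Chaudhri 12/44 × $1,688,400 = 460,472.73; Sato 20/44 × $1,688,400 = 767,454.55; Kowalski 7/44 × $1,688,400 = 268,609.09.
After rounding ($50): Haddad $191,850; Chaudhri $460,450; Sato $767,450; Kowalski $268,600. Sum = $1,688,350.
Difference $1,688,400 − $1,688,350 = +$50 applied to largest allocation (Sato): Sato becomes $767,500.

Haddad: $191,850; Chaudhri: $460,450; Sato: $767,500; Kowalski: $268,600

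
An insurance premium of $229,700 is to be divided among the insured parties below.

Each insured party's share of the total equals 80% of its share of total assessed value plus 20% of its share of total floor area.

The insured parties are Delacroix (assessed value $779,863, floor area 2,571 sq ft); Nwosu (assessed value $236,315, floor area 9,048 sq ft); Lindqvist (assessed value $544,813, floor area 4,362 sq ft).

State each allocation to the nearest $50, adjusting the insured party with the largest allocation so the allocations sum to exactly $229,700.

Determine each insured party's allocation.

Totals — assessed value 1,560,991, floor area 15,981.
Blended shares (80% assessed value + 20% floor area): Delacroix 0.4319; Nwosu 0.2343; Lindqvist 0.3338.
Proportional shares: Delacroix 99,196.30; Nwosu 53,828.98; Lindqvist 76,674.72.
At nearest $50: Delacroix $99,200; Nwosu $53,850; Lindqvist $76,650. Sum = $229,700.
Sum already equals the total — no adjustment.

Delacroix: $99,200; Nwosu: $53,850; Lindqvist: $76,650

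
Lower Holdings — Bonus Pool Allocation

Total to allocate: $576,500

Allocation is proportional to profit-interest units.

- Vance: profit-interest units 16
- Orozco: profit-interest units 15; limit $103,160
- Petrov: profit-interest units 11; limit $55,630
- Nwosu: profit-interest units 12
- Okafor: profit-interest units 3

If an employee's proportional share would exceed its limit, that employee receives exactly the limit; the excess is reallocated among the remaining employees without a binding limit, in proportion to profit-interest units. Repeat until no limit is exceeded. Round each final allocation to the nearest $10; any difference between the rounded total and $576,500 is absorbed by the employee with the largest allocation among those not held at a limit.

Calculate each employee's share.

Vance: $215,600 | Orozco: $103,160 | Petrov: $55,630 | Nwosu: $161,690 | Okafor: $40,420

Combined profit-interest units = 57.
Pro-rata shares before constraints: Vance 161,824.56; Orozco 151,710.53; Petrov 111,254.39; Nwosu 121,368.42; Okafor 30,342.11.
Cap binds for Orozco ($103,160), Petrov ($55,630); remaining pool $417,710 reallocated over remaining profit-interest units 31.
Remaining shares: Vance 215,592.26 → $215,590; Nwosu 161,694.19 → $161,690; Okafor 40,423.55 → $40,420.
Rounding difference +$10 applied to Vance → $215,600.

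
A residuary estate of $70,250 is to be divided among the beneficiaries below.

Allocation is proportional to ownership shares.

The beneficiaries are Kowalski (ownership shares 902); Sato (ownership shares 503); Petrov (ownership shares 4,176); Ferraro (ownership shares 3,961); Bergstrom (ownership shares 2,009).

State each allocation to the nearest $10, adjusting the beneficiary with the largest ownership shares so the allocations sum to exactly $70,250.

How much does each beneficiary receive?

Kowalski: $5,490 · Sato: $3,060 · Petrov: $25,390 · Ferraro: $24,090 · Bergstrom: $12,220

Ownership shares total: 11,551.
Proportional shares: Kowalski 902/11,551 × $70,250 = 5,485.72; Sato 503/11,551 × $70,250 = 3,059.11; Petrov 4,176/11,551 × $70,250 = 25,397.28; Ferraro 3,961/11,551 × $70,250 = 24,089.71; Bergstrom 2,009/11,551 × $70,250 = 12,218.18.
After rounding ($10): Kowalski $5,490; Sato $3,060; Petrov $25,400; Ferraro $24,090; Bergstrom $12,220. Sum = $70,260.
Difference $70,250 − $70,260 = −$10 applied to largest ownership shares (Petrov): Petrov becomes $25,390.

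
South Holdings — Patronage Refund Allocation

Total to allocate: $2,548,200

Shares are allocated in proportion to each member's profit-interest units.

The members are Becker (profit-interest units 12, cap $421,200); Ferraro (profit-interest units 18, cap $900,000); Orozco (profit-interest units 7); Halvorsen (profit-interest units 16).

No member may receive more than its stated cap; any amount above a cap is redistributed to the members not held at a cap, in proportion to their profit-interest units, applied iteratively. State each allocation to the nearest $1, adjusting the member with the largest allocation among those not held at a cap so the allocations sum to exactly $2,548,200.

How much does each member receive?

Total profit-interest units = 53.
Proportional shares (ignoring caps): Becker 576,950.94; Ferraro 865,426.42; Orozco 336,554.72; Halvorsen 769,267.92.
Held at cap: Becker ($421,200); balance $2,127,000 reallocated over remaining profit-interest units 41.
Held at cap: Ferraro ($900,000); balance $1,227,000 reallocated over remaining profit-interest units 23.
Shares after redistribution: Orozco 373,434.78 → $373,435; Halvorsen 853,565.22 → $853,565.

Becker: $421,200 | Ferraro: $900,000 | Orozco: $373,435 | Halvorsen: $853,565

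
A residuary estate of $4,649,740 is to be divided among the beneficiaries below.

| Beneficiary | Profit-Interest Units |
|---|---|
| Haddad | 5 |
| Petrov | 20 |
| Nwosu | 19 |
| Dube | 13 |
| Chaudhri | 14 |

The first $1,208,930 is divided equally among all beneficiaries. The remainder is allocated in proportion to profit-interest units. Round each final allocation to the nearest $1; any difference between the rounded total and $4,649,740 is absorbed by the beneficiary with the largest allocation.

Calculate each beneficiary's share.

Equal tier: $1,208,930 ÷ 5 = $241,786 apiece.
Remainder $3,440,810 by profit-interest units (total 71): Haddad 242,310.56 → $242,311; Petrov 969,242.25 → $969,242; Nwosu 920,780.14 → $920,780; Dube 630,007.46 → $630,007; Chaudhri 678,469.58 → $678,470.
Totals: Haddad $241,786 + $242,311 = $484,097; Petrov $241,786 + $969,242 = $1,211,028; Nwosu $241,786 + $920,780 = $1,162,566; Dube $241,786 + $630,007 = $871,793; Chaudhri $241,786 + $678,470 = $920,256.

Haddad: $484,097 | Petrov: $1,211,028 | Nwosu: $1,162,566 | Dube: $871,793 | Chaudhri: $920,256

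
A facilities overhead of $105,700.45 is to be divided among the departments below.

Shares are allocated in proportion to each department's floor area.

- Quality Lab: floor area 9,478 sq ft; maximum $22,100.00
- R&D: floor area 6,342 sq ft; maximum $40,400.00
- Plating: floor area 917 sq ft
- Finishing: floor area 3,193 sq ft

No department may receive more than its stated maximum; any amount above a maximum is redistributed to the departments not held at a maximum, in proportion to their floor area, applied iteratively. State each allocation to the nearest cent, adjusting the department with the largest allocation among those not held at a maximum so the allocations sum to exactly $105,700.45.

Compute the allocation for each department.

Quality Lab: $22,100.00 | R&D: $40,400.00 | Plating: $9,638.64 | Finishing: $33,561.81

Sum of floor area: 19,930.
Unconstrained shares: Quality Lab 50,267.3791; R&D 33,635.3364; Plating 4,863.3875; Finishing 16,934.3471.
Capped: Quality Lab ($22,100.00); balance $83,600.45 reallocated over remaining floor area 10,452.
Capped: R&D ($40,400.00); balance $43,200.45 reallocated over remaining floor area 4,110.
Remaining shares: Plating 9,638.6405 → $9,638.64; Finishing 33,561.8095 → $33,561.81.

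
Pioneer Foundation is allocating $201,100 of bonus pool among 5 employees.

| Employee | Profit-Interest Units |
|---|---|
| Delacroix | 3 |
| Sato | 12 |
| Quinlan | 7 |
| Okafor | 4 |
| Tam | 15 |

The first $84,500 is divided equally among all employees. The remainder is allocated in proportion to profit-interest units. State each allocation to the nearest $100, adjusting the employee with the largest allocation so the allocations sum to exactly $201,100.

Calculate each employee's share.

Delacroix: $25,400 · Sato: $51,000 · Quinlan: $36,800 · Okafor: $28,300 · Tam: $59,600

$84,500 shared equally gives $16,900 per employee.
Remainder $116,600 by profit-interest units (total 41): Delacroix 8,531.71 → $8,500; Sato 34,126.83 → $34,100; Quinlan 19,907.32 → $19,900; Okafor 11,375.61 → $11,400; Tam 42,658.54 → $42,700.
Totals: Delacroix $16,900 + $8,500 = $25,400; Sato $16,900 + $34,100 = $51,000; Quinlan $16,900 + $19,900 = $36,800; Okafor $16,900 + $11,400 = $28,300; Tam $16,900 + $42,700 = $59,600.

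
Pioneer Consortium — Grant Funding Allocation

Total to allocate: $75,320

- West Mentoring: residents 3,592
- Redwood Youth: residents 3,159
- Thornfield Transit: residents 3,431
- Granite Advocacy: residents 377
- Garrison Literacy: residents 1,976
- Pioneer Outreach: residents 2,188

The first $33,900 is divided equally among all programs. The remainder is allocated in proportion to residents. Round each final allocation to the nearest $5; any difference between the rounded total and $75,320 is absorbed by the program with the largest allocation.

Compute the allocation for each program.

$33,900 shared equally gives $5,650 per program.
Remainder $41,420 by residents (total 14,723): West Mentoring 10,105.32 → $10,105; Redwood Youth 8,887.17 → $8,885; Thornfield Transit 9,652.38 → $9,650; Granite Advocacy 1,060.61 → $1,060; Garrison Literacy 5,559.05 → $5,560; Pioneer Outreach 6,155.47 → $6,155.
Rounding difference +$5 on remainder applied to West Mentoring.
Totals: West Mentoring $5,650 + $10,110 = $15,760; Redwood Youth $5,650 + $8,885 = $14,535; Thornfield Transit $5,650 + $9,650 = $15,300; Granite Advocacy $5,650 + $1,060 = $6,710; Garrison Literacy $5,650 + $5,560 = $11,210; Pioneer Outreach $5,650 + $6,155 = $11,805.

West Mentoring: $15,760 | Redwood Youth: $14,535 | Thornfield Transit: $15,300 | Granite Advocacy: $6,710 | Garrison Literacy: $11,210 | Pioneer Outreach: $11,805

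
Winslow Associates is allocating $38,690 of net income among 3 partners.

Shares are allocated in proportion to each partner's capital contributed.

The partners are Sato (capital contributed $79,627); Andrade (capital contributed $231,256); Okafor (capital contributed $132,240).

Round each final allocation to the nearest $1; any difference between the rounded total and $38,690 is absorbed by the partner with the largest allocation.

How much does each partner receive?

Total capital contributed = 443,123.
Pro-rata amounts: Sato 79,627/443,123 × $38,690 = 6,952.40; Andrade 231,256/443,123 × $38,690 = 20,191.45; Okafor 132,240/443,123 × $38,690 = 11,546.15.
At nearest $1: Sato $6,952; Andrade $20,191; Okafor $11,546. Sum = $38,689.
Difference $38,690 − $38,689 = +$1 applied to largest allocation (Andrade): Andrade becomes $20,192.

Sato: $6,952 | Andrade: $20,192 | Okafor: $11,546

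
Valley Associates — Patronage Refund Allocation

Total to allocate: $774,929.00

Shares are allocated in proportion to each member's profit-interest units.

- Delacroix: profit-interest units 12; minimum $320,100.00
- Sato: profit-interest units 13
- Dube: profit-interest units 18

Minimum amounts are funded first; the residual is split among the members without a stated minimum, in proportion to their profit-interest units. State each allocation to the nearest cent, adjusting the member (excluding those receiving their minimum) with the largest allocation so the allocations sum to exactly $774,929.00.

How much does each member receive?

Fund the minimums — Delacroix $320,100.00. Residual $454,829.00.
Residual split over remaining profit-interest units 31: Sato 190,734.7419 → $190,734.74; Dube 264,094.2581 → $264,094.26.

Delacroix: $320,100.00 · Sato: $190,734.74 · Dube: $264,094.26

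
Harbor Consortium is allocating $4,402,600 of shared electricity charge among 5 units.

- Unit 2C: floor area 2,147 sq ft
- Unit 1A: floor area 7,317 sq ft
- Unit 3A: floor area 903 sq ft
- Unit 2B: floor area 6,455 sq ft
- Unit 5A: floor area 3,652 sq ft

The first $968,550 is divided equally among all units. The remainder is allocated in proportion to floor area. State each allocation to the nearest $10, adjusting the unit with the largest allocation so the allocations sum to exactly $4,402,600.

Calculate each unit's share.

Unit 2C: $553,820 | Unit 1A: $1,420,970 | Unit 3A: $345,170 | Unit 2B: $1,276,390 | Unit 5A: $806,250

First tranche $968,550 split equally: $193,710 each.
Remainder $3,434,050 by floor area (total 20,474): Unit 2C 360,110.65 → $360,110; Unit 1A 1,227,261.10 → $1,227,260; Unit 3A 151,457.81 → $151,460; Unit 2B 1,082,680.12 → $1,082,680; Unit 5A 612,540.32 → $612,540.
Totals: Unit 2C $193,710 + $360,110 = $553,820; Unit 1A $193,710 + $1,227,260 = $1,420,970; Unit 3A $193,710 + $151,460 = $345,170; Unit 2B $193,710 + $1,082,680 = $1,276,390; Unit 5A $193,710 + $612,540 = $806,250.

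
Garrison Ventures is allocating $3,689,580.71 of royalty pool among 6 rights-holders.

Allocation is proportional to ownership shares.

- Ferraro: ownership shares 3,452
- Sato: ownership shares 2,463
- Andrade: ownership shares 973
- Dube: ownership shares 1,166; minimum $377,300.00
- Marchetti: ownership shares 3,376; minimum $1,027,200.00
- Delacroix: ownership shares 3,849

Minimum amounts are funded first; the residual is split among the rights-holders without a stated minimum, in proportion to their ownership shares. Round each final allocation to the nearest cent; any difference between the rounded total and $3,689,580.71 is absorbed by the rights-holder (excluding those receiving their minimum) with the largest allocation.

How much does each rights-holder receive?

Fund the minimums — Dube $377,300.00; Marchetti $1,027,200.00. Balance $2,285,080.71.
Balance split over remaining ownership shares 10,737: Ferraro 734,665.0471 → $734,665.05; Sato 524,183.0855 → $524,183.09; Andrade 207,076.7934 → $207,076.79; Delacroix 819,155.7840 → $819,155.78.

Ferraro: $734,665.05 | Sato: $524,183.09 | Andrade: $207,076.79 | Dube: $377,300.00 | Marchetti: $1,027,200.00 | Delacroix: $819,155.78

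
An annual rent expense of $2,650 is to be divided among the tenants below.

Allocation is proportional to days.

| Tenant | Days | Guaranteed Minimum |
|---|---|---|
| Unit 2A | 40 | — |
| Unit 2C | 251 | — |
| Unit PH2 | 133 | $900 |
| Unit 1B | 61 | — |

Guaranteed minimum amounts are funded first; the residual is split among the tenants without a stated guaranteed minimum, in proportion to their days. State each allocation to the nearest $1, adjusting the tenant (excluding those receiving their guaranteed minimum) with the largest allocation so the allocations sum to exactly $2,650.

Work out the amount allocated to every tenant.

Unit 2A: $199; Unit 2C: $1,248; Unit PH2: $900; Unit 1B: $303

Guaranteed amounts: Unit PH2 $900. Balance $1,750.
Balance split over remaining days 352: Unit 2A 198.86 → $199; Unit 2C 1,247.87 → $1,248; Unit 1B 303.27 → $303.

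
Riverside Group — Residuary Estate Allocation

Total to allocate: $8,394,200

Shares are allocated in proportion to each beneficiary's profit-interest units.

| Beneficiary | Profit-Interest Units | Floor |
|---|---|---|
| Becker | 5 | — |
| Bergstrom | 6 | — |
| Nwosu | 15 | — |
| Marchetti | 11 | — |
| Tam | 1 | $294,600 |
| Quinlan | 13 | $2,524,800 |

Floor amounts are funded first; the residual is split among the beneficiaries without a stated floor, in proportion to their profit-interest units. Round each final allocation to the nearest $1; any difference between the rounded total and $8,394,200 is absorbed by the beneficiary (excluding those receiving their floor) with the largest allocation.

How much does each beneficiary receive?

Becker: $753,351 · Bergstrom: $904,022 · Nwosu: $2,260,054 · Marchetti: $1,657,373 · Tam: $294,600 · Quinlan: $2,524,800

Minimums first: Tam $294,600; Quinlan $2,524,800. Residual $5,574,800.
Residual split over remaining profit-interest units 37: Becker 753,351.35 → $753,351; Bergstrom 904,021.62 → $904,022; Nwosu 2,260,054.05 → $2,260,054; Marchetti 1,657,372.97 → $1,657,373.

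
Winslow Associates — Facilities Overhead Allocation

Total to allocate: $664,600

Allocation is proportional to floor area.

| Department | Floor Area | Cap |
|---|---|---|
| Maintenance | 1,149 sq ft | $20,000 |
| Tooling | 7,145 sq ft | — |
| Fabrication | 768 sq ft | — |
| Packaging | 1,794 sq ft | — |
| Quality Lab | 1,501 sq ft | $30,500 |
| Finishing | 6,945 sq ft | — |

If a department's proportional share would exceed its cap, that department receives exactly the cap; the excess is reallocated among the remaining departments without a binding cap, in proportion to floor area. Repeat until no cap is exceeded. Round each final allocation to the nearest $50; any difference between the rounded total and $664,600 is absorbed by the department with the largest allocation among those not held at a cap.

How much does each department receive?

Maintenance: $20,000; Tooling: $263,550; Fabrication: $28,300; Packaging: $66,150; Quality Lab: $30,500; Finishing: $256,100

Combined floor area = 19,302.
Proportional shares (ignoring caps): Maintenance 39,561.98; Tooling 246,014.25; Fabrication 26,443.52; Packaging 61,770.41; Quality Lab 51,681.93; Finishing 239,127.91.
Capped: Maintenance ($20,000), Quality Lab ($30,500); balance $614,100 reallocated over remaining floor area 16,652.
Remaining shares: Tooling 263,496.55 → $263,500; Fabrication 28,322.65 → $28,300; Packaging 66,159.94 → $66,150; Finishing 256,120.86 → $256,100.
Rounding difference +$50 applied to Tooling → $263,550.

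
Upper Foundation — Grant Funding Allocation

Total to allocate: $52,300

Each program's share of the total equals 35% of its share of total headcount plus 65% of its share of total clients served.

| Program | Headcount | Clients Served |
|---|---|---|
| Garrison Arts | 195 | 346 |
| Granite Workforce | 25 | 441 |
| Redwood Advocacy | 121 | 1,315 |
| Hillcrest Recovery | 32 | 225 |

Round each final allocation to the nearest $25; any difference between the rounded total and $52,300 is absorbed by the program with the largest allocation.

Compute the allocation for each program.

Garrison Arts: $14,625; Granite Workforce: $7,675; Redwood Advocacy: $25,150; Hillcrest Recovery: $4,850

Headcount total 373; clients served total 2,327.
Combined weights (35% headcount + 65% clients served): Garrison Arts 0.2796; Granite Workforce 0.1466; Redwood Advocacy 0.4809; Hillcrest Recovery 0.0929.
Unrounded shares: Garrison Arts 14,624.33; Granite Workforce 7,669.42; Redwood Advocacy 25,148.84; Hillcrest Recovery 4,857.41.
At nearest $25: Garrison Arts $14,625; Granite Workforce $7,675; Redwood Advocacy $25,150; Hillcrest Recovery $4,850. Sum = $52,300.
Sum already equals the total — no adjustment.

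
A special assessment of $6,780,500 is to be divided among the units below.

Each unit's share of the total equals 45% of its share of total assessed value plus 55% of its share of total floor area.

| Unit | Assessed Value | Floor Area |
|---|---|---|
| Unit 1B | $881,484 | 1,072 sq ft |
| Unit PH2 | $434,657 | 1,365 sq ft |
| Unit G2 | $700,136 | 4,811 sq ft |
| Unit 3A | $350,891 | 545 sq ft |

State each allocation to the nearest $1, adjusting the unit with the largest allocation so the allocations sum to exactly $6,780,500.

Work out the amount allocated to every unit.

Assessed value total 2,367,168; floor area total 7,793.
Composite weights (45% assessed value + 55% floor area): Unit 1B 0.2432; Unit PH2 0.1790; Unit G2 0.4726; Unit 3A 0.1052.
Proportional shares: Unit 1B 1,649,209.20; Unit PH2 1,213,472.19; Unit G2 3,204,723.00; Unit 3A 713,095.61.
Rounded to nearest $1: Unit 1B $1,649,209; Unit PH2 $1,213,472; Unit G2 $3,204,723; Unit 3A $713,096. Sum = $6,780,500.
Rounded total matches; no reconciliation needed.

Unit 1B: $1,649,209 | Unit PH2: $1,213,472 | Unit G2: $3,204,723 | Unit 3A: $713,096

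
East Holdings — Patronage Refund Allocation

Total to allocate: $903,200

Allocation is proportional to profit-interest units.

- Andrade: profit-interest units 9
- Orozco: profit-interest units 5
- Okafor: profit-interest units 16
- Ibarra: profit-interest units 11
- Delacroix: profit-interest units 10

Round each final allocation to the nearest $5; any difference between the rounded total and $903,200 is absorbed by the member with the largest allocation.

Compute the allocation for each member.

Total profit-interest units = 51.
Raw shares: Andrade 9/51 × $903,200 = 159,388.24; Orozco 5/51 × $903,200 = 88,549.02; Okafor 16/51 × $903,200 = 283,356.86; Ibarra 11/51 × $903,200 = 194,807.84; Delacroix 10/51 × $903,200 = 177,098.04.
Rounded to nearest $5: Andrade $159,390; Orozco $88,550; Okafor $283,355; Ibarra $194,810; Delacroix $177,100. Sum = $903,205.
Difference $903,200 − $903,205 = −$5 applied to largest allocation (Okafor): Okafor becomes $283,350.

Andrade: $159,390 | Orozco: $88,550 | Okafor: $283,350 | Ibarra: $194,810 | Delacroix: $177,100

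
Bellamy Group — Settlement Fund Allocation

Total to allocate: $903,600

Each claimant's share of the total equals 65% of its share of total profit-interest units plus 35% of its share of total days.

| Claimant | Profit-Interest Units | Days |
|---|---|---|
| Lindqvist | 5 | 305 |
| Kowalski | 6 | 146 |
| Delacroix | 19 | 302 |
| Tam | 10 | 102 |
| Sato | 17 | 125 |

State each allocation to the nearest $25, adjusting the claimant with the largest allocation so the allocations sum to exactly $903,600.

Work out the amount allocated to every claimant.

Lindqvist: $149,950; Kowalski: $108,950; Delacroix: $293,250; Tam: $135,950; Sato: $215,500

Profit-interest units total 57; days total 980.
Combined weights (65% profit-interest units + 35% days): Lindqvist 0.1659; Kowalski 0.1206; Delacroix 0.3245; Tam 0.1505; Sato 0.2385.
Unrounded shares: Lindqvist 149,948.91; Kowalski 108,941.55; Delacroix 293,239.71; Tam 135,958.96; Sato 215,510.86.
Rounded to nearest $25: Lindqvist $149,950; Kowalski $108,950; Delacroix $293,250; Tam $135,950; Sato $215,500. Sum = $903,600.
Rounded total matches; no reconciliation needed.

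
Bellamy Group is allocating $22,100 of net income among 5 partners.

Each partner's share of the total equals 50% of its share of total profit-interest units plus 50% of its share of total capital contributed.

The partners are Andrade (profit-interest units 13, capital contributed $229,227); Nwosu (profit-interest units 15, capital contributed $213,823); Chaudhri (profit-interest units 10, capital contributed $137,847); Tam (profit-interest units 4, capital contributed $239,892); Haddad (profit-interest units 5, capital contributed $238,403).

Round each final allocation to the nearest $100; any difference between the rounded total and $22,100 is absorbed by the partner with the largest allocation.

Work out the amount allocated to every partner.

Totals — profit-interest units 47, capital contributed 1,059,192.
Blended shares (50% profit-interest units + 50% capital contributed): Andrade 0.2465; Nwosu 0.2605; Chaudhri 0.1715; Tam 0.1558; Haddad 0.1657.
Raw shares: Andrade 5,447.79; Nwosu 5,757.30; Chaudhri 3,789.15; Tam 3,443.09; Haddad 3,662.67.
Rounded to nearest $100: Andrade $5,400; Nwosu $5,800; Chaudhri $3,800; Tam $3,400; Haddad $3,700. Sum = $22,100.
No rounding difference to absorb.

Andrade: $5,400; Nwosu: $5,800; Chaudhri: $3,800; Tam: $3,400; Haddad: $3,700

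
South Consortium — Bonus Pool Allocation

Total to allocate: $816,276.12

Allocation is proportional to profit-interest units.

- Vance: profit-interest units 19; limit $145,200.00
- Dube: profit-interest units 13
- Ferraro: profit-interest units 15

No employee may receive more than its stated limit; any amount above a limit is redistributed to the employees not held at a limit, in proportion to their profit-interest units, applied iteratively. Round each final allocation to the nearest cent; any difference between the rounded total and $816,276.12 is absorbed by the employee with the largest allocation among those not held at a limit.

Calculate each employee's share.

Profit-interest units total: 47.
Unconstrained shares: Vance 329,983.9634; Dube 225,778.5013; Ferraro 260,513.6553.
Capped: Vance ($145,200.00); balance $671,076.12 reallocated over remaining profit-interest units 28.
Remaining shares: Dube 311,571.0557 → $311,571.06; Ferraro 359,505.0643 → $359,505.06.

Vance: $145,200.00 · Dube: $311,571.06 · Ferraro: $359,505.06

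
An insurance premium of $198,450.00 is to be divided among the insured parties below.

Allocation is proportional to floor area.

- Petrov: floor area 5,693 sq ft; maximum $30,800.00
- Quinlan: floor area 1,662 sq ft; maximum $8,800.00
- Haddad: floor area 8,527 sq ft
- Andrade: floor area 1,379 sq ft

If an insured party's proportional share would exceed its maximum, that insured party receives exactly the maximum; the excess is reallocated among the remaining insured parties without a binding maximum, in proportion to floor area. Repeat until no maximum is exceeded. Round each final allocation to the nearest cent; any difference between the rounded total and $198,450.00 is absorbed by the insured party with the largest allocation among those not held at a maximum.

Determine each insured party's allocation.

Petrov: $30,800.00 · Quinlan: $8,800.00 · Haddad: $136,736.72 · Andrade: $22,113.28

Floor area total: 17,261.
Pro-rata shares before constraints: Petrov 65,452.5143; Quinlan 19,108.0412; Haddad 98,035.0588; Andrade 15,854.3856.
Capped: Petrov ($30,800.00), Quinlan ($8,800.00); balance $158,850.00 reallocated over remaining floor area 9,906.
Remaining shares: Haddad 136,736.7202 → $136,736.72; Andrade 22,113.2798 → $22,113.28.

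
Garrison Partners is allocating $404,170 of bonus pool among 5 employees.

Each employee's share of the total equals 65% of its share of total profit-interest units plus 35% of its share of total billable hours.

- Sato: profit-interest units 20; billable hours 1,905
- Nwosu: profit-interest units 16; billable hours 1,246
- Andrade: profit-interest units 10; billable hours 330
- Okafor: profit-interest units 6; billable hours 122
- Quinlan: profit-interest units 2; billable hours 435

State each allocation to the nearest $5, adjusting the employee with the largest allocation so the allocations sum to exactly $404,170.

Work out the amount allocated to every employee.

Totals — profit-interest units 54, billable hours 4,038.
Combined weights (65% profit-interest units + 35% billable hours): Sato 0.4059; Nwosu 0.3006; Andrade 0.1490; Okafor 0.0828; Quinlan 0.0618.
Unrounded shares: Sato 164,036.28; Nwosu 121,490.11; Andrade 60,210.68; Okafor 33,463.97; Quinlan 24,968.97.
Rounded to nearest $5: Sato $164,035; Nwosu $121,490; Andrade $60,210; Okafor $33,465; Quinlan $24,970. Sum = $404,170.
No rounding difference to absorb.

Sato: $164,035 | Nwosu: $121,490 | Andrade: $60,210 | Okafor: $33,465 | Quinlan: $24,970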